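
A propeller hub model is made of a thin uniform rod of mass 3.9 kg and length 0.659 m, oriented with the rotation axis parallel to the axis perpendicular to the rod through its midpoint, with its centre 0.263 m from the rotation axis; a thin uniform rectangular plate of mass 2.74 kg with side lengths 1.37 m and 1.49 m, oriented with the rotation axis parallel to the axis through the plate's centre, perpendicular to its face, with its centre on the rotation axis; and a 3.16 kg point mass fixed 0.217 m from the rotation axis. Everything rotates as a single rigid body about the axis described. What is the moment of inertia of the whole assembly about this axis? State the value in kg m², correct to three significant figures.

Thin rod: I_cm = (1/12)ML² = (1/12)(3.9)(0.659)² = 0.14114 kg m²; centre at d = 0.263 m, so the parallel axis theorem gives I = 0.14114 + (3.9)(0.263)² = 0.4109 kg m².
Rectangular plate: I_cm = (1/12)M(a²+b²) = (1/12)(2.74)[(1.37)² + (1.49)²] = 0.93548 kg m²; axis through the centre, so I = 0.93548 kg m².
Point mass: I_cm = 0; centre at d = 0.217 m, so the parallel axis theorem gives I = 0 + (3.16)(0.217)² = 0.1488 kg m².
Total I = 0.4109 + 0.93548 + 0.1488 = 1.4952 kg m².

1.50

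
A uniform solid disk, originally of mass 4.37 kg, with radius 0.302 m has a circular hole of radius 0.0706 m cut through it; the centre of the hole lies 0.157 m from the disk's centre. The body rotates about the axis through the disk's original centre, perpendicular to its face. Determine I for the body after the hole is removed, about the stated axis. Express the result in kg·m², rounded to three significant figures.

Unpierced body about its centre: I₀ = (1/2)MR² = (1/2)(4.37)(0.302)² = 0.19928 kg·m².
The removed disk has mass m = M·(r/R)² = (4.37)(0.0706/0.302)² = 0.23882 kg (same uniform areal density).
Its moment of inertia about the rotation axis (parallel-axis theorem): I_hole = (1/2)mr² + md² = (1/2)(0.23882)(0.0706)² + (0.23882)(0.157)² = 0.006482 kg·m².
Treating the hole as negative mass, I = I₀ − I_hole = 0.19928 − 0.006482 = 0.1928 kg·m².

0.193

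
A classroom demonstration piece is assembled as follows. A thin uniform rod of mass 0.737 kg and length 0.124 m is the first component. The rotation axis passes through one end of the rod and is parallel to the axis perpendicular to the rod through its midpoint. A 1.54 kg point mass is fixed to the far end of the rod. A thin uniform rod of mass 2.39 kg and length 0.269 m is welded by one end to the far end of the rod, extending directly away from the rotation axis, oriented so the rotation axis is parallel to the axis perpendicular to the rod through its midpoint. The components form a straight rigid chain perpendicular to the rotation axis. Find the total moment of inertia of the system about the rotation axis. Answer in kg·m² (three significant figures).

Thin rod: I_cm = (1/12)ML² = (1/12)(0.737)(0.124)² = 0.00094434 kg·m²; centre at d = 0.062 m, so I = I_cm + Md² gives I = 0.00094434 + (0.737)(0.062)² = 0.0037774 kg·m².
Point mass: I_cm = 0; centre at d = 0.062 + 0.062 = 0.124 m, so I = I_cm + Md² gives I = 0 + (1.54)(0.124)² = 0.023679 kg·m².
Thin rod: I_cm = (1/12)ML² = (1/12)(2.39)(0.269)² = 0.014412 kg·m²; centre at d = 0.062 + 0.062 + 0.1345 = 0.2585 m, so I = I_cm + Md² gives I = 0.014412 + (2.39)(0.2585)² = 0.17412 kg·m².
Total I = 0.0037774 + 0.023679 + 0.17412 = 0.20157 kg·m².

0.202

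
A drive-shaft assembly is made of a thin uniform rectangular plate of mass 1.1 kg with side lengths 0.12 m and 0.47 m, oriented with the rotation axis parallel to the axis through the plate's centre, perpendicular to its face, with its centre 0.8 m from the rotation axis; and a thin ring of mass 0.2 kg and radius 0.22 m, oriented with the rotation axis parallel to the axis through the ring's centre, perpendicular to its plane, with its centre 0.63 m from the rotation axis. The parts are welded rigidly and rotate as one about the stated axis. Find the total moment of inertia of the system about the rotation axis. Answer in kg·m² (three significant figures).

Rectangular plate: I_cm = (1/12)M(a²+b²) = (1/12)(1.1)[(0.12)² + (0.47)²] = 0.021569 kg·m²; centre at d = 0.8 m, so the parallel axis theorem gives I = 0.021569 + (1.1)(0.8)² = 0.72557 kg·m².
Thin ring: I_cm = MR² = (0.2)(0.22)² = 0.00968 kg·m²; centre at d = 0.63 m, so the parallel axis theorem gives I = 0.00968 + (0.2)(0.63)² = 0.08906 kg·m².
Total I = 0.72557 + 0.08906 = 0.81463 kg·m².

0.815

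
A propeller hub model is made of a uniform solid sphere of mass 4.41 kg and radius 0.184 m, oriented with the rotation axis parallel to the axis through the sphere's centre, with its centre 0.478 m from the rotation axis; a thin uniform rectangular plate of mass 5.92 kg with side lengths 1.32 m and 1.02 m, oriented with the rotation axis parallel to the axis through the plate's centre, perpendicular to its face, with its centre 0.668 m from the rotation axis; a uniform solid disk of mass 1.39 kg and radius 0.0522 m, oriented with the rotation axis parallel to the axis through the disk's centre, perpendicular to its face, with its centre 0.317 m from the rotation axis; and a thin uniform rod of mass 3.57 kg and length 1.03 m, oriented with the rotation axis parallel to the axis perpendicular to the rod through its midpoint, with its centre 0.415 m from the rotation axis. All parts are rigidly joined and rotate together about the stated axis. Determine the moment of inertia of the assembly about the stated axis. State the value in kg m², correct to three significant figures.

Solid sphere: I_cm = (2/5)MR² = (2/5)(4.41)(0.184)² = 0.059722 kg m²; centre at d = 0.478 m, so I = I_cm + Md² gives I = 0.059722 + (4.41)(0.478)² = 1.0673 kg m².
Rectangular plate: I_cm = (1/12)M(a²+b²) = (1/12)(5.92)[(1.32)² + (1.02)²] = 1.3728 kg m²; centre at d = 0.668 m, so I = I_cm + Md² gives I = 1.3728 + (5.92)(0.668)² = 4.0145 kg m².
Solid disk: I_cm = (1/2)MR² = (1/2)(1.39)(0.0522)² = 0.0018938 kg m²; centre at d = 0.317 m, so I = I_cm + Md² gives I = 0.0018938 + (1.39)(0.317)² = 0.14157 kg m².
Thin rod: I_cm = (1/12)ML² = (1/12)(3.57)(1.03)² = 0.31562 kg m²; centre at d = 0.415 m, so I = I_cm + Md² gives I = 0.31562 + (3.57)(0.415)² = 0.93046 kg m².
Total I = 1.0673 + 4.0145 + 0.14157 + 0.93046 = 6.1539 kg m².

6.15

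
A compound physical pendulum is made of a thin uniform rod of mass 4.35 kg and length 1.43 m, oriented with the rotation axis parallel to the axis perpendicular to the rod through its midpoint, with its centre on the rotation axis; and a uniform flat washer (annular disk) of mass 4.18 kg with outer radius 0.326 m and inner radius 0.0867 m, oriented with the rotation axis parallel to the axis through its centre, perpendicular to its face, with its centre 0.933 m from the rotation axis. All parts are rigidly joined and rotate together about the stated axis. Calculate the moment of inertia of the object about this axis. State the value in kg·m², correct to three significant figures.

Thin rod: I_cm = (1/12)ML² = (1/12)(4.35)(1.43)² = 0.74128 kg·m²; axis through the centre, so I = 0.74128 kg·m².
Annular disk: I_cm = (1/2)M(R²+r²) = (1/2)(4.18)[(0.326)² + (0.0867)²] = 0.23783 kg·m²; centre at d = 0.933 m, so the parallel axis theorem gives I = 0.23783 + (4.18)(0.933)² = 3.8765 kg·m².
Total I = 0.74128 + 3.8765 = 4.6177 kg·m².

4.62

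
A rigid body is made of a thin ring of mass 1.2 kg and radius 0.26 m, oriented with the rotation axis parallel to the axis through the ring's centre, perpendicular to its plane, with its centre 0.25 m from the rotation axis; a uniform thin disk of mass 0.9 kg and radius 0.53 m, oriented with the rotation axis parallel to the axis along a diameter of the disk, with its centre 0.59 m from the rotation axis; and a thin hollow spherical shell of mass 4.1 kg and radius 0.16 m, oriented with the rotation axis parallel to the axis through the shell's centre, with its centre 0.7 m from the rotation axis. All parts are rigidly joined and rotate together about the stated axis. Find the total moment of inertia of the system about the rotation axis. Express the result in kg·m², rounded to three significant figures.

Thin ring: I_cm = MR² = (1.2)(0.26)² = 0.08112 kg·m²; centre at d = 0.25 m, so I = I_cm + Md² gives I = 0.08112 + (1.2)(0.25)² = 0.15612 kg·m².
Thin disk: I_cm = (1/4)MR² = (1/4)(0.9)(0.53)² = 0.063203 kg·m²; centre at d = 0.59 m, so I = I_cm + Md² gives I = 0.063203 + (0.9)(0.59)² = 0.37649 kg·m².
Spherical shell: I_cm = (2/3)MR² = (2/3)(4.1)(0.16)² = 0.069973 kg·m²; centre at d = 0.7 m, so I = I_cm + Md² gives I = 0.069973 + (4.1)(0.7)² = 2.079 kg·m².
Total I = 0.15612 + 0.37649 + 2.079 = 2.6116 kg·m².

2.61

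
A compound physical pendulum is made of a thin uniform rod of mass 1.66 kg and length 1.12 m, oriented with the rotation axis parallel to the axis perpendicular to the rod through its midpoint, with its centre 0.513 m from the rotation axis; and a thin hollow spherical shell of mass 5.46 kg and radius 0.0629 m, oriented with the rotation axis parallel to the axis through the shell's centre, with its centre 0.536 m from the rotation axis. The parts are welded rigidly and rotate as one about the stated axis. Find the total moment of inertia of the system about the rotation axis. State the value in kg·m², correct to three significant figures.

Thin rod: I_cm = (1/12)ML² = (1/12)(1.66)(1.12)² = 0.17353 kg·m²; centre at d = 0.513 m, so I = I_cm + Md² gives I = 0.17353 + (1.66)(0.513)² = 0.61039 kg·m².
Spherical shell: I_cm = (2/3)MR² = (2/3)(5.46)(0.0629)² = 0.014401 kg·m²; centre at d = 0.536 m, so I = I_cm + Md² gives I = 0.014401 + (5.46)(0.536)² = 1.583 kg·m².
Total I = 0.61039 + 1.583 = 2.1934 kg·m².

2.19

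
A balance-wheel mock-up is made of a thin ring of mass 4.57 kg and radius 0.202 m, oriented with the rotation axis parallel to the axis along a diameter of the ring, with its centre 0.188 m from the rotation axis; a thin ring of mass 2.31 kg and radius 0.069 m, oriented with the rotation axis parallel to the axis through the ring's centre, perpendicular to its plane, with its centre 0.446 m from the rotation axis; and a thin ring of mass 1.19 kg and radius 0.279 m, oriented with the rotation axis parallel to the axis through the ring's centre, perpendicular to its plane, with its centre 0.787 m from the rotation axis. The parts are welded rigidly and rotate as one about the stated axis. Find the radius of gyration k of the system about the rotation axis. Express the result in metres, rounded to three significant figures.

0.439

Thin ring: I_cm = (1/2)MR² = (1/2)(4.57)(0.202)² = 0.093237 kg m²; centre at d = 0.188 m, so the parallel axis theorem gives I = 0.093237 + (4.57)(0.188)² = 0.25476 kg m².
Thin ring: I_cm = MR² = (2.31)(0.069)² = 0.010998 kg m²; centre at d = 0.446 m, so the parallel axis theorem gives I = 0.010998 + (2.31)(0.446)² = 0.47049 kg m².
Thin ring: I_cm = MR² = (1.19)(0.279)² = 0.092631 kg m²; centre at d = 0.787 m, so the parallel axis theorem gives I = 0.092631 + (1.19)(0.787)² = 0.82968 kg m².
Total I = 1.5549 kg m²; total mass M = 8.07 kg.
k = √(I/M) = √(1.5549/8.07) = 0.43895 m.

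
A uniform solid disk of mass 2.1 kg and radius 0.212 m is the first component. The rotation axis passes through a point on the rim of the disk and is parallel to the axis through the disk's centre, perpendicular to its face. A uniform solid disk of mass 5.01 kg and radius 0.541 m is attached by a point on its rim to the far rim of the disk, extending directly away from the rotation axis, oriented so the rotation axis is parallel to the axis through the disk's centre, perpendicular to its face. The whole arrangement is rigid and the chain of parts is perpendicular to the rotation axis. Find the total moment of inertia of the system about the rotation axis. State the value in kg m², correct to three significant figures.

5.54

Solid disk: I_cm = (1/2)MR² = (1/2)(2.1)(0.212)² = 0.047191 kg m²; centre at d = 0.212 m, so the parallel axis theorem gives I = 0.047191 + (2.1)(0.212)² = 0.14157 kg m².
Solid disk: I_cm = (1/2)MR² = (1/2)(5.01)(0.541)² = 0.73317 kg m²; centre at d = 0.212 + 0.212 + 0.541 = 0.965 m, so the parallel axis theorem gives I = 0.73317 + (5.01)(0.965)² = 5.3986 kg m².
Total I = 0.14157 + 5.3986 = 5.5402 kg m².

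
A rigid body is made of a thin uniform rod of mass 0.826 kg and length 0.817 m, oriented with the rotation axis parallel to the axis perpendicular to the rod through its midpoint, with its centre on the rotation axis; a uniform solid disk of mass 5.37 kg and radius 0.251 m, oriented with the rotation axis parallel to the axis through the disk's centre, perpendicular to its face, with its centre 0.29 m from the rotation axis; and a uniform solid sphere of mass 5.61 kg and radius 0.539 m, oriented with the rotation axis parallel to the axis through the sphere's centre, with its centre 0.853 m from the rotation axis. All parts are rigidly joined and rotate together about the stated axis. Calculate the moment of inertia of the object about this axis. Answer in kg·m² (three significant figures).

Thin rod: I_cm = (1/12)ML² = (1/12)(0.826)(0.817)² = 0.045945 kg·m²; axis through the centre, so I = 0.045945 kg·m².
Solid disk: I_cm = (1/2)MR² = (1/2)(5.37)(0.251)² = 0.16916 kg·m²; centre at d = 0.29 m, so the parallel axis theorem gives I = 0.16916 + (5.37)(0.29)² = 0.62077 kg·m².
Solid sphere: I_cm = (2/5)MR² = (2/5)(5.61)(0.539)² = 0.65193 kg·m²; centre at d = 0.853 m, so the parallel axis theorem gives I = 0.65193 + (5.61)(0.853)² = 4.7338 kg·m².
Total I = 0.045945 + 0.62077 + 4.7338 = 5.4005 kg·m².

5.40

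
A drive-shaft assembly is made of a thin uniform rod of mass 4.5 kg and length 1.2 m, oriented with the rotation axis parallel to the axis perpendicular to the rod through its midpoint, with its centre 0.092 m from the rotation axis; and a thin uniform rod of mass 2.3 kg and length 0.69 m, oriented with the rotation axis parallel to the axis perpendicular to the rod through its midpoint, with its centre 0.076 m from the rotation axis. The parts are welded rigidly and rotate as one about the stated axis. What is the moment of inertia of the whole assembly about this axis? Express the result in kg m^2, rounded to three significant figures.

0.683

Thin rod: I_cm = (1/12)ML² = (1/12)(4.5)(1.2)² = 0.54 kg m^2; centre at d = 0.092 m, so I = I_cm + Md² gives I = 0.54 + (4.5)(0.092)² = 0.57809 kg m^2.
Thin rod: I_cm = (1/12)ML² = (1/12)(2.3)(0.69)² = 0.091252 kg m^2; centre at d = 0.076 m, so I = I_cm + Md² gives I = 0.091252 + (2.3)(0.076)² = 0.10454 kg m^2.
Total I = 0.57809 + 0.10454 = 0.68263 kg m^2.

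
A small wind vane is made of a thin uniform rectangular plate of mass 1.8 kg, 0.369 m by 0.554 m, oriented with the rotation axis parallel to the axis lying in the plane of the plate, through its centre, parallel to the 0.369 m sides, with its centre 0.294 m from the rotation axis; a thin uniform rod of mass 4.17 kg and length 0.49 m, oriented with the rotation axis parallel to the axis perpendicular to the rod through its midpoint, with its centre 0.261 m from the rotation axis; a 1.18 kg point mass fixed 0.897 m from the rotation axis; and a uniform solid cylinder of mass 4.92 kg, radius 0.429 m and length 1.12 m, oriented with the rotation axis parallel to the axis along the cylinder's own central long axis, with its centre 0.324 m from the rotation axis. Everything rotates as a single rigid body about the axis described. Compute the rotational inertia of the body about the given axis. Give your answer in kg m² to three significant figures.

Rectangular plate: I_cm = (1/12)Mb² = (1/12)(1.8)(0.554)² = 0.046037 kg m²; centre at d = 0.294 m, so the parallel axis theorem gives I = 0.046037 + (1.8)(0.294)² = 0.20162 kg m².
Thin rod: I_cm = (1/12)ML² = (1/12)(4.17)(0.49)² = 0.083435 kg m²; centre at d = 0.261 m, so the parallel axis theorem gives I = 0.083435 + (4.17)(0.261)² = 0.3675 kg m².
Point mass: I_cm = 0; centre at d = 0.897 m, so the parallel axis theorem gives I = 0 + (1.18)(0.897)² = 0.94944 kg m².
Solid cylinder: I_cm = (1/2)MR² = (1/2)(4.92)(0.429)² = 0.45274 kg m²; centre at d = 0.324 m, so the parallel axis theorem gives I = 0.45274 + (4.92)(0.324)² = 0.96922 kg m².
Total I = 0.20162 + 0.3675 + 0.94944 + 0.96922 = 2.4878 kg m².

2.49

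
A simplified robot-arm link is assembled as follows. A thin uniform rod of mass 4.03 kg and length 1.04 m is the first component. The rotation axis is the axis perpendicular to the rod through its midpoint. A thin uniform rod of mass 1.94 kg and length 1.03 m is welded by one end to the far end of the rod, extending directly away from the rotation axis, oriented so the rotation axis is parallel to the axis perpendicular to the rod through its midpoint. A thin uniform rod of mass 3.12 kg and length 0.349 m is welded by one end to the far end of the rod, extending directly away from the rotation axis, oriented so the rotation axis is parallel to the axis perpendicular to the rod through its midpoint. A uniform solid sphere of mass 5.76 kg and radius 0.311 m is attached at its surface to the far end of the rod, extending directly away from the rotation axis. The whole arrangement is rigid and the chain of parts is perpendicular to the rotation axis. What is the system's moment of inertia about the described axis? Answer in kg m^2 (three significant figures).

40.3

Thin rod: I_cm = (1/12)ML² = (1/12)(4.03)(1.04)² = 0.36324 kg m^2; axis through the centre, so I = 0.36324 kg m^2.
Thin rod: I_cm = (1/12)ML² = (1/12)(1.94)(1.03)² = 0.17151 kg m^2; centre at d = 0.52 + 0.515 = 1.035 m, so the parallel axis theorem gives I = 0.17151 + (1.94)(1.035)² = 2.2497 kg m^2.
Thin rod: I_cm = (1/12)ML² = (1/12)(3.12)(0.349)² = 0.031668 kg m^2; centre at d = 0.52 + 0.515 + 0.515 + 0.1745 = 1.7245 m, so the parallel axis theorem gives I = 0.031668 + (3.12)(1.7245)² = 9.3102 kg m^2.
Solid sphere: I_cm = (2/5)MR² = (2/5)(5.76)(0.311)² = 0.22285 kg m^2; centre at d = 0.52 + 0.515 + 0.515 + 0.1745 + 0.1745 + 0.311 = 2.21 m, so the parallel axis theorem gives I = 0.22285 + (5.76)(2.21)² = 28.355 kg m^2.
Total I = 0.36324 + 2.2497 + 9.3102 + 28.355 = 40.278 kg m^2.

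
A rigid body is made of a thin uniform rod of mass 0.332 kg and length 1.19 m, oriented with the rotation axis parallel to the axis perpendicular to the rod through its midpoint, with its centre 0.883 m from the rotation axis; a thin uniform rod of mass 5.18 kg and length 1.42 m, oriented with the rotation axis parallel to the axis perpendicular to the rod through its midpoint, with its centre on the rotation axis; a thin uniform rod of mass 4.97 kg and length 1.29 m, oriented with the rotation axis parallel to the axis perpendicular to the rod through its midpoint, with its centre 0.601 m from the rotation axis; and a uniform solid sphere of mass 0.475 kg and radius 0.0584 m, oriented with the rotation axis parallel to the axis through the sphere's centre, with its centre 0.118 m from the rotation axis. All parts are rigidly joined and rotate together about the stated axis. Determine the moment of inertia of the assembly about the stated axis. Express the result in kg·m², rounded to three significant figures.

Thin rod: I_cm = (1/12)ML² = (1/12)(0.332)(1.19)² = 0.039179 kg·m²; centre at d = 0.883 m, so I = I_cm + Md² gives I = 0.039179 + (0.332)(0.883)² = 0.29804 kg·m².
Thin rod: I_cm = (1/12)ML² = (1/12)(5.18)(1.42)² = 0.87041 kg·m²; axis through the centre, so I = 0.87041 kg·m².
Thin rod: I_cm = (1/12)ML² = (1/12)(4.97)(1.29)² = 0.68921 kg·m²; centre at d = 0.601 m, so I = I_cm + Md² gives I = 0.68921 + (4.97)(0.601)² = 2.4844 kg·m².
Solid sphere: I_cm = (2/5)MR² = (2/5)(0.475)(0.0584)² = 0.00064801 kg·m²; centre at d = 0.118 m, so I = I_cm + Md² gives I = 0.00064801 + (0.475)(0.118)² = 0.0072619 kg·m².
Total I = 0.29804 + 0.87041 + 2.4844 + 0.0072619 = 3.6601 kg·m².

3.66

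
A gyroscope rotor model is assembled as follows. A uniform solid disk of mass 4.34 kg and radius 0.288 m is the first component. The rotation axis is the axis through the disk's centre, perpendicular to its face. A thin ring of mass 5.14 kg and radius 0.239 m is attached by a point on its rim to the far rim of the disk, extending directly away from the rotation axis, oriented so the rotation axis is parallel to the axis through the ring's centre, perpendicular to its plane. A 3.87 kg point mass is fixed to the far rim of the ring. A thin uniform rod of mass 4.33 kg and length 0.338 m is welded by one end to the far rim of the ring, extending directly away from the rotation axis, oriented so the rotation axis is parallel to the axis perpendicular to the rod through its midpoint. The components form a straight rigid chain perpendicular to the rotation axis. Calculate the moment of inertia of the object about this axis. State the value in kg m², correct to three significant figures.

8.00

Solid disk: I_cm = (1/2)MR² = (1/2)(4.34)(0.288)² = 0.17999 kg m²; axis through the centre, so I = 0.17999 kg m².
Thin ring: I_cm = MR² = (5.14)(0.239)² = 0.2936 kg m²; centre at d = 0.288 + 0.239 = 0.527 m, so the parallel axis theorem gives I = 0.2936 + (5.14)(0.527)² = 1.7211 kg m².
Point mass: I_cm = 0; centre at d = 0.288 + 0.239 + 0.239 = 0.766 m, so the parallel axis theorem gives I = 0 + (3.87)(0.766)² = 2.2707 kg m².
Thin rod: I_cm = (1/12)ML² = (1/12)(4.33)(0.338)² = 0.041223 kg m²; centre at d = 0.288 + 0.239 + 0.239 + 0.169 = 0.935 m, so the parallel axis theorem gives I = 0.041223 + (4.33)(0.935)² = 3.8266 kg m².
Total I = 0.17999 + 1.7211 + 2.2707 + 3.8266 = 7.9985 kg m².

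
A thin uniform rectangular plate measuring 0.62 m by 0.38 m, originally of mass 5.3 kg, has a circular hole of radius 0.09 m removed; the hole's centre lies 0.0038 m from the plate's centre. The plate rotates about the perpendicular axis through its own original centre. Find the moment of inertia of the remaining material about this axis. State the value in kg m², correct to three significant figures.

Unpierced body about its centre: I₀ = (1/12)M(a²+b²) = (1/12)(5.3)[(0.62)² + (0.38)²] = 0.23355 kg m².
The removed disk has mass m = M·πr²/(ab) = (5.3)·π(0.09)²/(0.62·0.38) = 0.57245 kg (same uniform areal density).
Its moment of inertia about the rotation axis (parallel-axis theorem): I_hole = (1/2)mr² + md² = (1/2)(0.57245)(0.09)² + (0.57245)(0.0038)² = 0.0023267 kg m².
Treating the hole as negative mass, I = I₀ − I_hole = 0.23355 − 0.0023267 = 0.23123 kg m².

0.231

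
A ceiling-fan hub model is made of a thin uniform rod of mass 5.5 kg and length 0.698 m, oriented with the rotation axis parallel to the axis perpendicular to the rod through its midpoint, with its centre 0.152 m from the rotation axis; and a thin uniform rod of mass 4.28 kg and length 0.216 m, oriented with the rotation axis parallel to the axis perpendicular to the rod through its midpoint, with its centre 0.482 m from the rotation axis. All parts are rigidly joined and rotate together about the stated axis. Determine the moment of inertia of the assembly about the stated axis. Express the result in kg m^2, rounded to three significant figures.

Thin rod: I_cm = (1/12)ML² = (1/12)(5.5)(0.698)² = 0.2233 kg m^2; centre at d = 0.152 m, so I = I_cm + Md² gives I = 0.2233 + (5.5)(0.152)² = 0.35037 kg m^2.
Thin rod: I_cm = (1/12)ML² = (1/12)(4.28)(0.216)² = 0.016641 kg m^2; centre at d = 0.482 m, so I = I_cm + Md² gives I = 0.016641 + (4.28)(0.482)² = 1.011 kg m^2.
Total I = 0.35037 + 1.011 = 1.3614 kg m^2.

1.36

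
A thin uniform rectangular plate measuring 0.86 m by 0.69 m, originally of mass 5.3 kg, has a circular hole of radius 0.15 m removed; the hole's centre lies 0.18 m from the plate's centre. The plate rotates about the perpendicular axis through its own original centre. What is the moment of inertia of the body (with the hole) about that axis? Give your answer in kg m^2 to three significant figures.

0.509

Unpierced body about its centre: I₀ = (1/12)M(a²+b²) = (1/12)(5.3)[(0.86)² + (0.69)²] = 0.53693 kg m^2.
The removed disk has mass m = M·πr²/(ab) = (5.3)·π(0.15)²/(0.86·0.69) = 0.63134 kg (same uniform areal density).
Its moment of inertia about the rotation axis (parallel-axis theorem): I_hole = (1/2)mr² + md² = (1/2)(0.63134)(0.15)² + (0.63134)(0.18)² = 0.027558 kg m^2.
Treating the hole as negative mass, I = I₀ − I_hole = 0.53693 − 0.027558 = 0.50938 kg m^2.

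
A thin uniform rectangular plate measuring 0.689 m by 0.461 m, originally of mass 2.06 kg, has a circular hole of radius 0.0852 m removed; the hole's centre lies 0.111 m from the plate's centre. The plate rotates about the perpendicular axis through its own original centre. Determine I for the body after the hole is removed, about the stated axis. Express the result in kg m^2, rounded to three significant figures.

0.116

Unpierced body about its centre: I₀ = (1/12)M(a²+b²) = (1/12)(2.06)[(0.689)² + (0.461)²] = 0.11798 kg m^2.
The removed disk has mass m = M·πr²/(ab) = (2.06)·π(0.0852)²/(0.689·0.461) = 0.1479 kg (same uniform areal density).
Its moment of inertia about the rotation axis (parallel-axis theorem): I_hole = (1/2)mr² + md² = (1/2)(0.1479)(0.0852)² + (0.1479)(0.111)² = 0.0023591 kg m^2.
Treating the hole as negative mass, I = I₀ − I_hole = 0.11798 − 0.0023591 = 0.11562 kg m^2.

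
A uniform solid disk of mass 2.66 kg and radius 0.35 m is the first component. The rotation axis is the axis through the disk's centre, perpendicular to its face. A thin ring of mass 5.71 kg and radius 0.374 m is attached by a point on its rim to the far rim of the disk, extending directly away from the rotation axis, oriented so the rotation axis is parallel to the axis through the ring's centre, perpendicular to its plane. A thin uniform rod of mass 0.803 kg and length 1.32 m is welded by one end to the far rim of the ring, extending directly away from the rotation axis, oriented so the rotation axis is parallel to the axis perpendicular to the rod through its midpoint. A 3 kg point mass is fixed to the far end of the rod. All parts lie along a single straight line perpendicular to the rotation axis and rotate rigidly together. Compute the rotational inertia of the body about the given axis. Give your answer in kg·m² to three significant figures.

Solid disk: I_cm = (1/2)MR² = (1/2)(2.66)(0.35)² = 0.16292 kg·m²; axis through the centre, so I = 0.16292 kg·m².
Thin ring: I_cm = MR² = (5.71)(0.374)² = 0.79869 kg·m²; centre at d = 0.35 + 0.374 = 0.724 m, so I = I_cm + Md² gives I = 0.79869 + (5.71)(0.724)² = 3.7917 kg·m².
Thin rod: I_cm = (1/12)ML² = (1/12)(0.803)(1.32)² = 0.1166 kg·m²; centre at d = 0.35 + 0.374 + 0.374 + 0.66 = 1.758 m, so I = I_cm + Md² gives I = 0.1166 + (0.803)(1.758)² = 2.5983 kg·m².
Point mass: I_cm = 0; centre at d = 0.35 + 0.374 + 0.374 + 0.66 + 0.66 = 2.418 m, so I = I_cm + Md² gives I = 0 + (3)(2.418)² = 17.54 kg·m².
Total I = 0.16292 + 3.7917 + 2.5983 + 17.54 = 24.093 kg·m².

24.1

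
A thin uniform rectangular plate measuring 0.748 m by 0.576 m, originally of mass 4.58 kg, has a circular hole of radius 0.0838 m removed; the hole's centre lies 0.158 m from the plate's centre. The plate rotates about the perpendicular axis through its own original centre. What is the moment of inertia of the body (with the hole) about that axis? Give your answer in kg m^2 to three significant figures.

0.333

Unpierced body about its centre: I₀ = (1/12)M(a²+b²) = (1/12)(4.58)[(0.748)² + (0.576)²] = 0.34017 kg m^2.
The removed disk has mass m = M·πr²/(ab) = (4.58)·π(0.0838)²/(0.748·0.576) = 0.23452 kg (same uniform areal density).
Its moment of inertia about the rotation axis (parallel-axis theorem): I_hole = (1/2)mr² + md² = (1/2)(0.23452)(0.0838)² + (0.23452)(0.158)² = 0.006678 kg m^2.
Treating the hole as negative mass, I = I₀ − I_hole = 0.34017 − 0.006678 = 0.33349 kg m^2.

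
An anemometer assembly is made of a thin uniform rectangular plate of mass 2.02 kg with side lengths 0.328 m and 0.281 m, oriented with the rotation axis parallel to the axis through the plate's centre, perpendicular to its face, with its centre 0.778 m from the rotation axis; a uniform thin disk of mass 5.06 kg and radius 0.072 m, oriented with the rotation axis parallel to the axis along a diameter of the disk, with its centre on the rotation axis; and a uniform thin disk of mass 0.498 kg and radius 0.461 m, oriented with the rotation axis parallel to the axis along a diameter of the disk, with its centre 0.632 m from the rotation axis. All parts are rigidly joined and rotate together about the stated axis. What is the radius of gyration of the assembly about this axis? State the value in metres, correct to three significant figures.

0.443

Rectangular plate: I_cm = (1/12)M(a²+b²) = (1/12)(2.02)[(0.328)² + (0.281)²] = 0.031402 kg·m²; centre at d = 0.778 m, so I = I_cm + Md² gives I = 0.031402 + (2.02)(0.778)² = 1.2541 kg·m².
Thin disk: I_cm = (1/4)MR² = (1/4)(5.06)(0.072)² = 0.0065578 kg·m²; axis through the centre, so I = 0.0065578 kg·m².
Thin disk: I_cm = (1/4)MR² = (1/4)(0.498)(0.461)² = 0.026459 kg·m²; centre at d = 0.632 m, so I = I_cm + Md² gives I = 0.026459 + (0.498)(0.632)² = 0.22537 kg·m².
Total I = 1.486 kg·m²; total mass M = 7.578 kg.
k = √(I/M) = √(1.486/7.578) = 0.44283 m.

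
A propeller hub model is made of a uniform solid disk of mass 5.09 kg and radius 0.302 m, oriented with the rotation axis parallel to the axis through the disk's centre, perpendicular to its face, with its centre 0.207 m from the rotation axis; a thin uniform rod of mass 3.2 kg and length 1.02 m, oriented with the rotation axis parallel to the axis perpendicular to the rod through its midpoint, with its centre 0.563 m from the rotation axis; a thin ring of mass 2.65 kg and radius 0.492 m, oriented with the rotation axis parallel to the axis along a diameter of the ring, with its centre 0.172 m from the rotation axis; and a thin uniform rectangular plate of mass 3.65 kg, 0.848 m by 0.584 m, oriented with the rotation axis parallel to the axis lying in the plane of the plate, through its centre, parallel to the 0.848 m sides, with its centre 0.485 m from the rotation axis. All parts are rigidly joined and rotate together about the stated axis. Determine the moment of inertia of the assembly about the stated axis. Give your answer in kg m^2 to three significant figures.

3.10

Solid disk: I_cm = (1/2)MR² = (1/2)(5.09)(0.302)² = 0.23211 kg m^2; centre at d = 0.207 m, so the parallel axis theorem gives I = 0.23211 + (5.09)(0.207)² = 0.45022 kg m^2.
Thin rod: I_cm = (1/12)ML² = (1/12)(3.2)(1.02)² = 0.27744 kg m^2; centre at d = 0.563 m, so the parallel axis theorem gives I = 0.27744 + (3.2)(0.563)² = 1.2917 kg m^2.
Thin ring: I_cm = (1/2)MR² = (1/2)(2.65)(0.492)² = 0.32073 kg m^2; centre at d = 0.172 m, so the parallel axis theorem gives I = 0.32073 + (2.65)(0.172)² = 0.39913 kg m^2.
Rectangular plate: I_cm = (1/12)Mb² = (1/12)(3.65)(0.584)² = 0.10374 kg m^2; centre at d = 0.485 m, so the parallel axis theorem gives I = 0.10374 + (3.65)(0.485)² = 0.96231 kg m^2.
Total I = 0.45022 + 1.2917 + 0.39913 + 0.96231 = 3.1034 kg m^2.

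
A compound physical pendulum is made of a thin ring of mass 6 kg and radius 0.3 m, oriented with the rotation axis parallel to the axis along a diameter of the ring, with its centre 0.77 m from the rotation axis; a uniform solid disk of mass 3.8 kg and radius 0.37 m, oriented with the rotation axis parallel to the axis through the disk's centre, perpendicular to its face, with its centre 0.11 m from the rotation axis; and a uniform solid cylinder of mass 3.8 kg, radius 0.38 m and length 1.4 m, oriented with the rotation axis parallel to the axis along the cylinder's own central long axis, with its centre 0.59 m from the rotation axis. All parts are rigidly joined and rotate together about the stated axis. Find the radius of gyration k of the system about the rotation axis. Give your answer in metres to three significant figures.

0.649

Thin ring: I_cm = (1/2)MR² = (1/2)(6)(0.3)² = 0.27 kg m²; centre at d = 0.77 m, so the parallel axis theorem gives I = 0.27 + (6)(0.77)² = 3.8274 kg m².
Solid disk: I_cm = (1/2)MR² = (1/2)(3.8)(0.37)² = 0.26011 kg m²; centre at d = 0.11 m, so the parallel axis theorem gives I = 0.26011 + (3.8)(0.11)² = 0.30609 kg m².
Solid cylinder: I_cm = (1/2)MR² = (1/2)(3.8)(0.38)² = 0.27436 kg m²; centre at d = 0.59 m, so the parallel axis theorem gives I = 0.27436 + (3.8)(0.59)² = 1.5971 kg m².
Total I = 5.7306 kg m²; total mass M = 13.6 kg.
k = √(I/M) = √(5.7306/13.6) = 0.64913 m.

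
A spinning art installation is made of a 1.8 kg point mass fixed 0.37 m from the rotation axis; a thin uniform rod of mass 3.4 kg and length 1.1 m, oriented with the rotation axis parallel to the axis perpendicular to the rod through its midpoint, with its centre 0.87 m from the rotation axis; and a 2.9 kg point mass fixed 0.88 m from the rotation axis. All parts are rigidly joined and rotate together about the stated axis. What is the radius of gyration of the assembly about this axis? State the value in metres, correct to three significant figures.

0.817

Point mass: I_cm = 0; centre at d = 0.37 m, so the parallel axis theorem gives I = 0 + (1.8)(0.37)² = 0.24642 kg m^2.
Thin rod: I_cm = (1/12)ML² = (1/12)(3.4)(1.1)² = 0.34283 kg m^2; centre at d = 0.87 m, so the parallel axis theorem gives I = 0.34283 + (3.4)(0.87)² = 2.9163 kg m^2.
Point mass: I_cm = 0; centre at d = 0.88 m, so the parallel axis theorem gives I = 0 + (2.9)(0.88)² = 2.2458 kg m^2.
Total I = 5.4085 kg m^2; total mass M = 8.1 kg.
k = √(I/M) = √(5.4085/8.1) = 0.81714 m.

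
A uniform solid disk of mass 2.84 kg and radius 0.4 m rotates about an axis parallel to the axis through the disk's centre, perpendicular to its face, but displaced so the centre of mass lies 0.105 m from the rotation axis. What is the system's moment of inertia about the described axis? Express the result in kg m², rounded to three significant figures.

I_cm = (1/2)MR² = (1/2)(2.84)(0.4)² = 0.2272 kg m²; centre at d = 0.105 m, so the parallel axis theorem gives I = 0.2272 + (2.84)(0.105)² = 0.25851 kg m².

0.259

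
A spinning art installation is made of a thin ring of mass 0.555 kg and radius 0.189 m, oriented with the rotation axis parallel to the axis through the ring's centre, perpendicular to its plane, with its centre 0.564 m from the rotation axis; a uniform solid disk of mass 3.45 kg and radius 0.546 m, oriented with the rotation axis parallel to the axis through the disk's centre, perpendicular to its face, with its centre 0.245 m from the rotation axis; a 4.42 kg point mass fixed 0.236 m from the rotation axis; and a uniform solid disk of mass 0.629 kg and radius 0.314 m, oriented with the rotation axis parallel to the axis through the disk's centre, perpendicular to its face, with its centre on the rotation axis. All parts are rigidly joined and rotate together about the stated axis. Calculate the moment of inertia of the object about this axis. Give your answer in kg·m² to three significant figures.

Thin ring: I_cm = MR² = (0.555)(0.189)² = 0.019825 kg·m²; centre at d = 0.564 m, so I = I_cm + Md² gives I = 0.019825 + (0.555)(0.564)² = 0.19637 kg·m².
Solid disk: I_cm = (1/2)MR² = (1/2)(3.45)(0.546)² = 0.51425 kg·m²; centre at d = 0.245 m, so I = I_cm + Md² gives I = 0.51425 + (3.45)(0.245)² = 0.72134 kg·m².
Point mass: I_cm = 0; centre at d = 0.236 m, so I = I_cm + Md² gives I = 0 + (4.42)(0.236)² = 0.24618 kg·m².
Solid disk: I_cm = (1/2)MR² = (1/2)(0.629)(0.314)² = 0.031008 kg·m²; axis through the centre, so I = 0.031008 kg·m².
Total I = 0.19637 + 0.72134 + 0.24618 + 0.031008 = 1.1949 kg·m².

1.19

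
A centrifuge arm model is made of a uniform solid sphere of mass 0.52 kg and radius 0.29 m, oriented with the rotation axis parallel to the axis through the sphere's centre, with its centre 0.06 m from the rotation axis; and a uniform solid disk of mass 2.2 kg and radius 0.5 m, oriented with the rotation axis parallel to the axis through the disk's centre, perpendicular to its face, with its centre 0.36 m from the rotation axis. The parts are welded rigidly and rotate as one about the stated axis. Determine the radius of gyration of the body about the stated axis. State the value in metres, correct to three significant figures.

Solid sphere: I_cm = (2/5)MR² = (2/5)(0.52)(0.29)² = 0.017493 kg m^2; centre at d = 0.06 m, so the parallel axis theorem gives I = 0.017493 + (0.52)(0.06)² = 0.019365 kg m^2.
Solid disk: I_cm = (1/2)MR² = (1/2)(2.2)(0.5)² = 0.275 kg m^2; centre at d = 0.36 m, so the parallel axis theorem gives I = 0.275 + (2.2)(0.36)² = 0.56012 kg m^2.
Total I = 0.57948 kg m^2; total mass M = 2.72 kg.
k = √(I/M) = √(0.57948/2.72) = 0.46157 m.

0.462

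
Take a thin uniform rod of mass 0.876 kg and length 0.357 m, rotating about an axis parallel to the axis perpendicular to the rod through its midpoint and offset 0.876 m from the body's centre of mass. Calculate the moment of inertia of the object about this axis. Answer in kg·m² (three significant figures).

I_cm = (1/12)ML² = (1/12)(0.876)(0.357)² = 0.0093038 kg·m²; centre at d = 0.876 m, so the parallel axis theorem gives I = 0.0093038 + (0.876)(0.876)² = 0.68153 kg·m².

0.682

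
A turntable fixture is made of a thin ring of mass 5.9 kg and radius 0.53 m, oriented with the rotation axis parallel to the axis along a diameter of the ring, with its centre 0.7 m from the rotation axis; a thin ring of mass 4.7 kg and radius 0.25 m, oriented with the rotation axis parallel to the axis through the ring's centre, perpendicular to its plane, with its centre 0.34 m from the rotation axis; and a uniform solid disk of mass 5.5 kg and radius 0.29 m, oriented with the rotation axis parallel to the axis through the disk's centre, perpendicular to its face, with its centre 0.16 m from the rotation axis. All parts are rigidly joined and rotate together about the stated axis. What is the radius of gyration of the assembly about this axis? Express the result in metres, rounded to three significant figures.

Thin ring: I_cm = (1/2)MR² = (1/2)(5.9)(0.53)² = 0.82866 kg m²; centre at d = 0.7 m, so the parallel axis theorem gives I = 0.82866 + (5.9)(0.7)² = 3.7197 kg m².
Thin ring: I_cm = MR² = (4.7)(0.25)² = 0.29375 kg m²; centre at d = 0.34 m, so the parallel axis theorem gives I = 0.29375 + (4.7)(0.34)² = 0.83707 kg m².
Solid disk: I_cm = (1/2)MR² = (1/2)(5.5)(0.29)² = 0.23127 kg m²; centre at d = 0.16 m, so the parallel axis theorem gives I = 0.23127 + (5.5)(0.16)² = 0.37207 kg m².
Total I = 4.9288 kg m²; total mass M = 16.1 kg.
k = √(I/M) = √(4.9288/16.1) = 0.5533 m.

0.553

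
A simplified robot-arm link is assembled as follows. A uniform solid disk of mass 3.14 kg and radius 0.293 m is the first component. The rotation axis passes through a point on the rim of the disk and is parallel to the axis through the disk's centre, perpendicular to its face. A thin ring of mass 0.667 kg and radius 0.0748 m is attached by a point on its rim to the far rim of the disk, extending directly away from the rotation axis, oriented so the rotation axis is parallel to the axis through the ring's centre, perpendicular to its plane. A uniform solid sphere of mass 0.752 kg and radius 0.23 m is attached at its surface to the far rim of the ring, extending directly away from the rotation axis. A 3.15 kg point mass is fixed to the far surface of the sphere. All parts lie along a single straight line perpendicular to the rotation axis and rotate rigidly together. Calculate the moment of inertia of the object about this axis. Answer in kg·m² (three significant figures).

5.92

Solid disk: I_cm = (1/2)MR² = (1/2)(3.14)(0.293)² = 0.13478 kg·m²; centre at d = 0.293 m, so I = I_cm + Md² gives I = 0.13478 + (3.14)(0.293)² = 0.40435 kg·m².
Thin ring: I_cm = MR² = (0.667)(0.0748)² = 0.0037319 kg·m²; centre at d = 0.293 + 0.293 + 0.0748 = 0.6608 m, so I = I_cm + Md² gives I = 0.0037319 + (0.667)(0.6608)² = 0.29498 kg·m².
Solid sphere: I_cm = (2/5)MR² = (2/5)(0.752)(0.23)² = 0.015912 kg·m²; centre at d = 0.293 + 0.293 + 0.0748 + 0.0748 + 0.23 = 0.9656 m, so I = I_cm + Md² gives I = 0.015912 + (0.752)(0.9656)² = 0.71706 kg·m².
Point mass: I_cm = 0; centre at d = 0.293 + 0.293 + 0.0748 + 0.0748 + 0.23 + 0.23 = 1.1956 m, so I = I_cm + Md² gives I = 0 + (3.15)(1.1956)² = 4.5028 kg·m².
Total I = 0.40435 + 0.29498 + 0.71706 + 4.5028 = 5.9192 kg·m².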